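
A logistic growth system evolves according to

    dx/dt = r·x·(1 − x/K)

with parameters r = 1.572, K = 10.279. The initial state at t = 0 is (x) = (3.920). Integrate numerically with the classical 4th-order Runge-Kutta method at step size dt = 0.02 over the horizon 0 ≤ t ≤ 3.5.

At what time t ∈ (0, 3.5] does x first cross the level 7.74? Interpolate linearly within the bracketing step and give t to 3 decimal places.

t=0.000: state=(3.920)
step 1 (dt=0.02): k1=(3.812), k2=(3.826), k3=(3.826), k4=(3.840); state += dt/6·(k1+2k2+2k3+k4)
t=0.020: state=(3.997)
t=0.040: state=(4.074)
t=0.060: state=(4.151)
continuing one RK4 step at a time; state shown every 10 steps (Δt=0.2):
t=0.200: state=(4.705)
t=0.400: state=(5.512)
t=0.600: state=(6.300)
t=0.800: state=(7.034)
t=1.000: state=(7.689)
next step: t=1.020: state=(7.750) — x has crossed 7.74
linear interpolation between t=1.000 (7.68917) and t=1.020 (7.74960) → t≈1.017

t = 1.017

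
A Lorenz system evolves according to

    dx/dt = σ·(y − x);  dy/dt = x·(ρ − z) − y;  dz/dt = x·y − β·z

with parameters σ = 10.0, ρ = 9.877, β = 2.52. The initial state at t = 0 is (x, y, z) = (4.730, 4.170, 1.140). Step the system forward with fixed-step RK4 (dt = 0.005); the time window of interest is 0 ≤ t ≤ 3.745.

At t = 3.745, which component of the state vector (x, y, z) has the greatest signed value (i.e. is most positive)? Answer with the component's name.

largest component: z

t=0.000: state=(4.730, 4.170, 1.140)
step 1 (dt=0.005): k1=(-5.600, 37.156, 16.851), k2=(-4.531, 36.742, 17.125), k3=(-4.568, 36.763, 17.130), k4=(-3.533, 36.369, 17.405); state += dt/6·(k1+2k2+2k3+k4)
t=0.005: state=(4.707, 4.354, 1.226)
t=0.010: state=(4.694, 4.534, 1.314)
t=0.015: state=(4.691, 4.711, 1.405)
continuing one RK4 step at a time; state shown every 40 steps (Δt=0.2):
t=0.200: state=(7.565, 9.345, 7.793)
t=0.400: state=(6.882, 4.481, 14.084)
t=0.600: state=(2.643, 1.416, 10.232)
t=0.800: state=(1.663, 1.687, 6.619)
t=1.000: state=(2.308, 2.915, 4.692)
t=1.200: state=(4.161, 5.400, 4.989)
t=1.400: state=(6.593, 7.378, 8.965)
t=1.600: state=(5.970, 4.737, 11.898)
t=1.800: state=(3.632, 2.855, 9.756)
t=2.000: state=(3.043, 3.159, 7.338)
t=2.200: state=(3.862, 4.520, 6.492)
t=2.400: state=(5.360, 6.050, 7.924)
t=2.600: state=(5.879, 5.605, 10.284)
t=2.800: state=(4.700, 4.030, 10.153)
t=3.000: state=(3.833, 3.682, 8.564)
t=3.200: state=(4.038, 4.355, 7.599)
t=3.400: state=(4.874, 5.313, 8.039)
t=3.600: state=(5.409, 5.430, 9.370)
t=3.745: state=(5.165, 4.846, 9.828)
compare at T: x=5.165, y=4.846, z=9.828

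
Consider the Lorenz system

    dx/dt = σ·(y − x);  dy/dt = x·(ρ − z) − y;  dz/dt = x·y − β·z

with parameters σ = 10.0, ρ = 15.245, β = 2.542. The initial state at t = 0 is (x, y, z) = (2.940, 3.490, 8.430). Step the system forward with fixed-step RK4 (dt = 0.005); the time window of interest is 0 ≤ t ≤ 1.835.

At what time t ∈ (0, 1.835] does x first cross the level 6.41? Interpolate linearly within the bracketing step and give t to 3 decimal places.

t = 0.222

t=0.000: state=(2.940, 3.490, 8.430)
step 1 (dt=0.005): k1=(5.500, 16.546, -11.168), k2=(5.776, 16.681, -10.927), k3=(5.773, 16.684, -10.925), k4=(6.046, 16.822, -10.681); state += dt/6·(k1+2k2+2k3+k4)
t=0.005: state=(2.969, 3.573, 8.375)
t=0.010: state=(3.000, 3.658, 8.323)
t=0.015: state=(3.035, 3.745, 8.274)
continuing one RK4 step at a time; state shown every 20 steps (Δt=0.1):
t=0.100: state=(3.983, 5.484, 7.897)
t=0.200: state=(5.894, 8.160, 9.131)
t=0.220: state=(6.356, 8.707, 9.687)
next step: t=0.225: state=(6.474, 8.839, 9.844) — x has crossed 6.41
linear interpolation between t=0.220 (6.35636) and t=0.225 (6.47425) → t≈0.222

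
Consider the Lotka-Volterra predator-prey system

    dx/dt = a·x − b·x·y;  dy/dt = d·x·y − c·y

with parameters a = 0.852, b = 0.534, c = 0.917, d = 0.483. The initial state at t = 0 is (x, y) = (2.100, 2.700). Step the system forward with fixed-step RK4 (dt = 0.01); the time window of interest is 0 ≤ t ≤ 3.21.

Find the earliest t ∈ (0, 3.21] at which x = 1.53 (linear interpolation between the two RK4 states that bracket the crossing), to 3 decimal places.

t=0.000: state=(2.100, 2.700)
step 1 (dt=0.01): k1=(-1.239, 0.263), k2=(-1.236, 0.255), k3=(-1.236, 0.255), k4=(-1.234, 0.247); state += dt/6·(k1+2k2+2k3+k4)
t=0.010: state=(2.088, 2.703)
t=0.020: state=(2.075, 2.705)
t=0.030: state=(2.063, 2.707)
continuing one RK4 step at a time; state shown every 20 steps (Δt=0.2):
t=0.200: state=(1.863, 2.721)
t=0.400: state=(1.655, 2.684)
t=0.530: state=(1.537, 2.633)
next step: t=0.540: state=(1.528, 2.629) — x has crossed 1.53
linear interpolation between t=0.530 (1.53672) and t=0.540 (1.52825) → t≈0.538

t = 0.538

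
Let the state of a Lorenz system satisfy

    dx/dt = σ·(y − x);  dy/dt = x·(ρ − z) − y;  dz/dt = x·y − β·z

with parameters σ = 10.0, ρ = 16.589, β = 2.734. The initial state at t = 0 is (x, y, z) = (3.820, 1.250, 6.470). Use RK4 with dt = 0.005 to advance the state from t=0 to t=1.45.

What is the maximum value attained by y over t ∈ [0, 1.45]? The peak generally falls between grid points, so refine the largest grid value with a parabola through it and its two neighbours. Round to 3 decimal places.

max y = 13.092

t=0.000: state=(3.820, 1.250, 6.470)
step 1 (dt=0.005): k1=(-25.700, 37.405, -12.914), k2=(-24.122, 36.782, -12.555), k3=(-24.177, 36.820, -12.558), k4=(-22.650, 36.229, -12.212); state += dt/6·(k1+2k2+2k3+k4)
t=0.005: state=(3.699, 1.434, 6.407)
t=0.010: state=(3.593, 1.613, 6.348)
t=0.015: state=(3.501, 1.786, 6.292)
continuing one RK4 step at a time; state shown every 10 steps (Δt=0.05):
t=0.050: state=(3.173, 2.910, 5.977)
t=0.100: state=(3.397, 4.461, 5.773)
t=0.150: state=(4.179, 6.211, 5.977)
t=0.200: state=(5.410, 8.285, 6.839)
t=0.250: state=(7.025, 10.559, 8.720)
t=0.300: state=(8.852, 12.484, 11.936)
t=0.350: state=(10.463, 13.039, 16.288)
t=0.400: state=(11.195, 11.365, 20.528)
t=0.450: state=(10.566, 7.951, 22.896)
t=0.500: state=(8.777, 4.510, 22.776)
t=0.550: state=(6.573, 2.256, 21.045)
t=0.600: state=(4.622, 1.226, 18.789)
t=0.650: state=(3.211, 0.952, 16.578)
t=0.700: state=(2.333, 1.037, 14.584)
t=0.750: state=(1.870, 1.276, 12.831)
t=0.800: state=(1.704, 1.604, 11.310)
t=0.850: state=(1.751, 2.024, 10.010)
t=0.900: state=(1.969, 2.569, 8.929)
t=0.950: state=(2.353, 3.295, 8.083)
t=1.000: state=(2.921, 4.263, 7.515)
t=1.050: state=(3.710, 5.538, 7.314)
t=1.100: state=(4.762, 7.151, 7.636)
t=1.150: state=(6.098, 9.035, 8.723)
t=1.200: state=(7.658, 10.891, 10.839)
t=1.250: state=(9.219, 12.078, 14.050)
t=1.300: state=(10.340, 11.780, 17.813)
t=1.350: state=(10.518, 9.722, 20.875)
t=1.400: state=(9.577, 6.743, 22.107)
t=1.450: state=(7.878, 4.133, 21.481)
largest grid value and its neighbours: y(0.335)=13.08417, y(0.340)=13.09186, y(0.345)=13.07719
parabola through these three points peaks at t≈0.339 with y≈13.09213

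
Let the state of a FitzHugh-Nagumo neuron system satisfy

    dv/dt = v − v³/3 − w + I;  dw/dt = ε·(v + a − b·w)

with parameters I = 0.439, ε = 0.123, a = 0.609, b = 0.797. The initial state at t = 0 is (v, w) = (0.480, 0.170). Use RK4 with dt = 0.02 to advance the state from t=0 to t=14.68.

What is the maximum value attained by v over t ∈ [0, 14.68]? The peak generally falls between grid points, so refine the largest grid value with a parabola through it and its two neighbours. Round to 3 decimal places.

t=0.000: state=(0.480, 0.170)
step 1 (dt=0.02): k1=(0.712, 0.117), k2=(0.716, 0.118), k3=(0.716, 0.118), k4=(0.721, 0.119); state += dt/6·(k1+2k2+2k3+k4)
t=0.020: state=(0.494, 0.172)
t=0.040: state=(0.509, 0.175)
t=0.060: state=(0.523, 0.177)
continuing one RK4 step at a time; state shown every 25 steps (Δt=0.5):
t=0.500: state=(0.879, 0.239)
t=1.000: state=(1.280, 0.329)
t=1.500: state=(1.536, 0.436)
t=2.000: state=(1.631, 0.547)
t=2.500: state=(1.636, 0.656)
t=3.000: state=(1.602, 0.758)
t=3.500: state=(1.552, 0.853)
t=4.000: state=(1.495, 0.940)
t=4.500: state=(1.433, 1.020)
t=5.000: state=(1.366, 1.092)
t=5.500: state=(1.296, 1.156)
t=6.000: state=(1.220, 1.213)
t=6.500: state=(1.136, 1.262)
t=7.000: state=(1.043, 1.303)
t=7.500: state=(0.935, 1.337)
t=8.000: state=(0.804, 1.362)
t=8.500: state=(0.636, 1.377)
t=9.000: state=(0.404, 1.379)
t=9.500: state=(0.054, 1.364)
t=10.000: state=(-0.496, 1.323)
t=10.500: state=(-1.224, 1.245)
t=11.000: state=(-1.754, 1.130)
t=11.500: state=(-1.923, 1.001)
t=12.000: state=(-1.933, 0.874)
t=12.500: state=(-1.902, 0.753)
t=13.000: state=(-1.861, 0.641)
t=13.500: state=(-1.818, 0.536)
t=14.000: state=(-1.774, 0.440)
t=14.500: state=(-1.731, 0.350)
t=14.680: state=(-1.715, 0.319)
largest grid value and its neighbours: v(2.260)=1.64071, v(2.280)=1.64073, v(2.300)=1.64067
parabola through these three points peaks at t≈2.275 with v≈1.64074

max v = 1.641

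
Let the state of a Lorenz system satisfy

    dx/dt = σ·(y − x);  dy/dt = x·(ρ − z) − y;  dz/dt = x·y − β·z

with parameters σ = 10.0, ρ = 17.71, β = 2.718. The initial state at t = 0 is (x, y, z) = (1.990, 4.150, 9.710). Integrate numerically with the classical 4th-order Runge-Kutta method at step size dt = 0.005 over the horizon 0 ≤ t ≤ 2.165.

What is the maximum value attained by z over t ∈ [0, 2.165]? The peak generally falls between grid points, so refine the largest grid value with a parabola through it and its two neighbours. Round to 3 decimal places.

max z = 23.180

t=0.000: state=(1.990, 4.150, 9.710)
step 1 (dt=0.005): k1=(21.600, 11.770, -18.133), k2=(21.354, 12.265, -17.726), k3=(21.373, 12.257, -17.729), k4=(21.144, 12.749, -17.320); state += dt/6·(k1+2k2+2k3+k4)
t=0.005: state=(2.097, 4.211, 9.621)
t=0.010: state=(2.202, 4.277, 9.537)
t=0.015: state=(2.305, 4.348, 9.456)
continuing one RK4 step at a time; state shown every 20 steps (Δt=0.1):
t=0.100: state=(4.035, 6.251, 8.792)
t=0.200: state=(6.707, 9.831, 10.542)
t=0.300: state=(9.795, 12.301, 16.477)
t=0.400: state=(10.419, 8.815, 22.635)
t=0.500: state=(7.319, 3.555, 21.954)
t=0.600: state=(4.173, 1.914, 17.947)
t=0.700: state=(2.813, 2.236, 14.254)
t=0.800: state=(2.806, 3.301, 11.514)
t=0.900: state=(3.755, 5.168, 9.972)
t=1.000: state=(5.675, 8.101, 10.348)
t=1.100: state=(8.399, 11.143, 14.014)
t=1.200: state=(10.200, 10.517, 20.109)
t=1.300: state=(8.709, 5.795, 22.283)
t=1.400: state=(5.620, 2.879, 19.518)
t=1.500: state=(3.691, 2.578, 15.888)
t=1.600: state=(3.252, 3.406, 12.970)
t=1.700: state=(3.896, 5.011, 11.174)
t=1.800: state=(5.476, 7.509, 11.083)
t=1.900: state=(7.807, 10.240, 13.741)
t=2.000: state=(9.636, 10.419, 18.808)
t=2.100: state=(8.902, 6.798, 21.588)
t=2.165: state=(7.255, 4.522, 20.784)
largest grid value and its neighbours: z(0.430)=23.16263, z(0.435)=23.17867, z(0.440)=23.17550
parabola through these three points peaks at t≈0.437 with z≈23.17975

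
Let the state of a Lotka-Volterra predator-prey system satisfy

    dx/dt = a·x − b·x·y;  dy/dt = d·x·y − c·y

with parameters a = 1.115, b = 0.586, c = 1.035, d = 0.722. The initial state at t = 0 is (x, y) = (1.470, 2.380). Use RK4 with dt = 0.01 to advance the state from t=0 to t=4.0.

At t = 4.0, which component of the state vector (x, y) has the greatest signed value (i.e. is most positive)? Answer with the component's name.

t=0.000: state=(1.470, 2.380)
step 1 (dt=0.01): k1=(-0.411, 0.063), k2=(-0.411, 0.059), k3=(-0.411, 0.059), k4=(-0.410, 0.056); state += dt/6·(k1+2k2+2k3+k4)
t=0.010: state=(1.466, 2.381)
t=0.020: state=(1.462, 2.381)
t=0.030: state=(1.458, 2.382)
continuing one RK4 step at a time; state shown every 20 steps (Δt=0.2):
t=0.200: state=(1.390, 2.379)
t=0.400: state=(1.316, 2.351)
t=0.600: state=(1.252, 2.300)
t=0.800: state=(1.200, 2.232)
t=1.000: state=(1.160, 2.152)
t=1.200: state=(1.132, 2.064)
t=1.400: state=(1.117, 1.973)
t=1.600: state=(1.114, 1.885)
t=1.800: state=(1.121, 1.800)
t=2.000: state=(1.140, 1.723)
t=2.200: state=(1.169, 1.655)
t=2.400: state=(1.208, 1.597)
t=2.600: state=(1.256, 1.551)
t=2.800: state=(1.311, 1.518)
t=3.000: state=(1.373, 1.498)
t=3.200: state=(1.441, 1.492)
t=3.400: state=(1.511, 1.501)
t=3.600: state=(1.582, 1.526)
t=3.800: state=(1.650, 1.567)
t=4.000: state=(1.711, 1.624)
compare at T: x=1.711, y=1.624

largest component: x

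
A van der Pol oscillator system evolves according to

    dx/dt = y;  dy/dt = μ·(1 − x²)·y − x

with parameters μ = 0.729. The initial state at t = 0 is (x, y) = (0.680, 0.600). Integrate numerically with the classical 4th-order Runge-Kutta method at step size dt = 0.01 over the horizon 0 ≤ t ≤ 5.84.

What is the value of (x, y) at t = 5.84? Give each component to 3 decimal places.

(x, y) = (1.071, 2.196)

t=0.000: state=(0.680, 0.600)
step 1 (dt=0.01): k1=(0.600, -0.445), k2=(0.598, -0.451), k3=(0.598, -0.451), k4=(0.595, -0.456); state += dt/6·(k1+2k2+2k3+k4)
t=0.010: state=(0.686, 0.595)
t=0.020: state=(0.692, 0.591)
t=0.030: state=(0.698, 0.586)
continuing one RK4 step at a time; state shown every 20 steps (Δt=0.2):
t=0.200: state=(0.790, 0.489)
t=0.400: state=(0.873, 0.341)
t=0.600: state=(0.925, 0.168)
t=0.800: state=(0.940, -0.017)
t=1.000: state=(0.917, -0.206)
t=1.200: state=(0.857, -0.393)
t=1.400: state=(0.760, -0.580)
t=1.600: state=(0.625, -0.770)
t=1.800: state=(0.451, -0.968)
t=2.000: state=(0.237, -1.175)
t=2.200: state=(-0.019, -1.381)
t=2.400: state=(-0.313, -1.555)
t=2.600: state=(-0.635, -1.641)
t=2.800: state=(-0.959, -1.565)
t=3.000: state=(-1.248, -1.296)
t=3.200: state=(-1.468, -0.888)
t=3.400: state=(-1.601, -0.448)
t=3.600: state=(-1.651, -0.062)
t=3.800: state=(-1.631, 0.243)
t=4.000: state=(-1.558, 0.481)
t=4.200: state=(-1.442, 0.675)
t=4.400: state=(-1.289, 0.853)
t=4.600: state=(-1.100, 1.033)
t=4.800: state=(-0.874, 1.235)
t=5.000: state=(-0.604, 1.471)
t=5.200: state=(-0.283, 1.747)
t=5.400: state=(0.096, 2.037)
t=5.600: state=(0.527, 2.255)
t=5.800: state=(0.982, 2.241)
t=5.840: state=(1.071, 2.196)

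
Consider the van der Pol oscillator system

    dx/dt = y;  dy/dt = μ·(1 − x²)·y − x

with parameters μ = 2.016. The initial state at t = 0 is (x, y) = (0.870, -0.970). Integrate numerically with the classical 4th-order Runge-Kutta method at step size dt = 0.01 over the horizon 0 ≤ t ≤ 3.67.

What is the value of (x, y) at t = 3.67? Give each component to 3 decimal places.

t=0.000: state=(0.870, -0.970)
step 1 (dt=0.01): k1=(-0.970, -1.345), k2=(-0.977, -1.360), k3=(-0.977, -1.361), k4=(-0.984, -1.376); state += dt/6·(k1+2k2+2k3+k4)
t=0.010: state=(0.860, -0.984)
t=0.020: state=(0.850, -0.998)
t=0.030: state=(0.840, -1.012)
continuing one RK4 step at a time; state shown every 20 steps (Δt=0.2):
t=0.200: state=(0.644, -1.315)
t=0.400: state=(0.329, -1.895)
t=0.600: state=(-0.138, -2.832)
t=0.800: state=(-0.807, -3.738)
t=1.000: state=(-1.514, -2.949)
t=1.200: state=(-1.908, -1.059)
t=1.400: state=(-2.007, -0.098)
t=1.600: state=(-1.991, 0.203)
t=1.800: state=(-1.939, 0.298)
t=2.000: state=(-1.875, 0.339)
t=2.200: state=(-1.804, 0.367)
t=2.400: state=(-1.728, 0.395)
t=2.600: state=(-1.646, 0.427)
t=2.800: state=(-1.557, 0.466)
t=3.000: state=(-1.459, 0.516)
t=3.200: state=(-1.349, 0.582)
t=3.400: state=(-1.224, 0.674)
t=3.600: state=(-1.077, 0.808)
t=3.670: state=(-1.018, 0.870)

(x, y) = (-1.018, 0.870)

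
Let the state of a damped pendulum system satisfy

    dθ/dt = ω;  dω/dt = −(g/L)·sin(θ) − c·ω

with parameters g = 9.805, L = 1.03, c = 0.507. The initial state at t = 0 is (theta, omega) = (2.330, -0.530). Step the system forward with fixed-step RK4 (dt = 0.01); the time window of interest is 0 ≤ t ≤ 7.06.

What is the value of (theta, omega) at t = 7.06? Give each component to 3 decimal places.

t=0.000: state=(2.330, -0.530)
step 1 (dt=0.01): k1=(-0.530, -6.637), k2=(-0.563, -6.637), k3=(-0.563, -6.638), k4=(-0.596, -6.640); state += dt/6·(k1+2k2+2k3+k4)
t=0.010: state=(2.324, -0.596)
t=0.020: state=(2.318, -0.663)
t=0.030: state=(2.311, -0.729)
continuing one RK4 step at a time; state shown every 25 steps (Δt=0.25):
t=0.250: state=(1.984, -2.278)
t=0.500: state=(1.173, -4.179)
t=0.750: state=(-0.004, -4.847)
t=1.000: state=(-1.038, -3.118)
t=1.250: state=(-1.502, -0.597)
t=1.500: state=(-1.358, 1.697)
t=1.750: state=(-0.699, 3.406)
t=2.000: state=(0.209, 3.508)
t=2.250: state=(0.904, 1.856)
t=2.500: state=(1.098, -0.298)
t=2.750: state=(0.784, -2.105)
t=3.000: state=(0.134, -2.844)
t=3.250: state=(-0.506, -2.048)
t=3.500: state=(-0.816, -0.371)
t=3.750: state=(-0.696, 1.258)
t=4.000: state=(-0.249, 2.145)
t=4.250: state=(0.274, 1.835)
t=4.500: state=(0.592, 0.625)
t=4.750: state=(0.574, -0.733)
t=5.000: state=(0.268, -1.586)
t=5.250: state=(-0.141, -1.526)
t=5.500: state=(-0.427, -0.675)
t=5.750: state=(-0.459, 0.410)
t=6.000: state=(-0.250, 1.165)
t=6.250: state=(0.065, 1.228)
t=6.500: state=(0.308, 0.636)
t=6.750: state=(0.361, -0.212)
t=7.000: state=(0.220, -0.852)
t=7.060: state=(0.166, -0.934)

(theta, omega) = (0.166, -0.934)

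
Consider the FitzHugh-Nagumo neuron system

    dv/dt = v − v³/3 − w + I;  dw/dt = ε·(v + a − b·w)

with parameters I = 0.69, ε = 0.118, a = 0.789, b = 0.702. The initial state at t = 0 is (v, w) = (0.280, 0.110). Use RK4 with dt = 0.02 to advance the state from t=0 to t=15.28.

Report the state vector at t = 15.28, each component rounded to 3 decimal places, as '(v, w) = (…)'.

t=0.000: state=(0.280, 0.110)
step 1 (dt=0.02): k1=(0.853, 0.117), k2=(0.859, 0.118), k3=(0.859, 0.118), k4=(0.866, 0.119); state += dt/6·(k1+2k2+2k3+k4)
t=0.020: state=(0.297, 0.112)
t=0.040: state=(0.315, 0.115)
t=0.060: state=(0.332, 0.117)
continuing one RK4 step at a time; state shown every 25 steps (Δt=0.5):
t=0.500: state=(0.784, 0.181)
t=1.000: state=(1.332, 0.281)
t=1.500: state=(1.671, 0.404)
t=2.000: state=(1.776, 0.533)
t=2.500: state=(1.773, 0.660)
t=3.000: state=(1.734, 0.780)
t=3.500: state=(1.683, 0.893)
t=4.000: state=(1.626, 0.998)
t=4.500: state=(1.567, 1.095)
t=5.000: state=(1.505, 1.185)
t=5.500: state=(1.440, 1.268)
t=6.000: state=(1.371, 1.343)
t=6.500: state=(1.298, 1.412)
t=7.000: state=(1.218, 1.473)
t=7.500: state=(1.130, 1.526)
t=8.000: state=(1.029, 1.573)
t=8.500: state=(0.911, 1.610)
t=9.000: state=(0.763, 1.639)
t=9.500: state=(0.568, 1.657)
t=10.000: state=(0.285, 1.661)
t=10.500: state=(-0.157, 1.643)
t=11.000: state=(-0.834, 1.595)
t=11.500: state=(-1.549, 1.506)
t=12.000: state=(-1.895, 1.389)
t=12.500: state=(-1.964, 1.266)
t=13.000: state=(-1.948, 1.147)
t=13.500: state=(-1.913, 1.034)
t=14.000: state=(-1.874, 0.928)
t=14.500: state=(-1.833, 0.829)
t=15.000: state=(-1.793, 0.736)
t=15.280: state=(-1.770, 0.687)

(v, w) = (-1.770, 0.687)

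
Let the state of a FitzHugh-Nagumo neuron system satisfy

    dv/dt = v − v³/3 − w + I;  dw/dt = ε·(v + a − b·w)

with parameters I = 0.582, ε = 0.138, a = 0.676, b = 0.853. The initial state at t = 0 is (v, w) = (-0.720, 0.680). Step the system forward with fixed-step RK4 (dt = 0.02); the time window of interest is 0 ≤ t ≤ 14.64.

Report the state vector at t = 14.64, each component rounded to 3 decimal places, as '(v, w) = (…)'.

(v, w) = (1.791, 0.460)

t=0.000: state=(-0.720, 0.680)
step 1 (dt=0.02): k1=(-0.694, -0.086), k2=(-0.696, -0.087), k3=(-0.696, -0.087), k4=(-0.698, -0.088); state += dt/6·(k1+2k2+2k3+k4)
t=0.020: state=(-0.734, 0.678)
t=0.040: state=(-0.748, 0.676)
t=0.060: state=(-0.762, 0.675)
continuing one RK4 step at a time; state shown every 25 steps (Δt=0.5):
t=0.500: state=(-1.080, 0.626)
t=1.000: state=(-1.382, 0.552)
t=1.500: state=(-1.546, 0.467)
t=2.000: state=(-1.600, 0.380)
t=2.500: state=(-1.595, 0.296)
t=3.000: state=(-1.564, 0.219)
t=3.500: state=(-1.523, 0.148)
t=4.000: state=(-1.477, 0.084)
t=4.500: state=(-1.429, 0.027)
t=5.000: state=(-1.379, -0.023)
t=5.500: state=(-1.329, -0.067)
t=6.000: state=(-1.277, -0.105)
t=6.500: state=(-1.224, -0.138)
t=7.000: state=(-1.170, -0.165)
t=7.500: state=(-1.114, -0.186)
t=8.000: state=(-1.054, -0.203)
t=8.500: state=(-0.992, -0.215)
t=9.000: state=(-0.924, -0.221)
t=9.500: state=(-0.848, -0.223)
t=10.000: state=(-0.762, -0.219)
t=10.500: state=(-0.660, -0.209)
t=11.000: state=(-0.532, -0.192)
t=11.500: state=(-0.360, -0.165)
t=12.000: state=(-0.115, -0.127)
t=12.500: state=(0.254, -0.071)
t=13.000: state=(0.786, 0.013)
t=13.500: state=(1.358, 0.130)
t=14.000: state=(1.695, 0.272)
t=14.500: state=(1.788, 0.419)
t=14.640: state=(1.791, 0.460)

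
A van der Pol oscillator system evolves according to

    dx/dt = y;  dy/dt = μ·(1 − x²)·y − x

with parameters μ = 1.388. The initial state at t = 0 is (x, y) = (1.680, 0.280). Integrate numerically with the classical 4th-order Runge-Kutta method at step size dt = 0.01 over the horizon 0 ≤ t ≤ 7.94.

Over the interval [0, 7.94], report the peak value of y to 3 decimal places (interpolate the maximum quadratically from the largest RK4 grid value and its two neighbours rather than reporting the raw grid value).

max y = 3.096

t=0.000: state=(1.680, 0.280)
step 1 (dt=0.01): k1=(0.280, -2.388), k2=(0.268, -2.361), k3=(0.268, -2.361), k4=(0.256, -2.334); state += dt/6·(k1+2k2+2k3+k4)
t=0.010: state=(1.683, 0.256)
t=0.020: state=(1.685, 0.233)
t=0.030: state=(1.687, 0.211)
continuing one RK4 step at a time; state shown every 50 steps (Δt=0.5):
t=0.500: state=(1.615, -0.402)
t=1.000: state=(1.339, -0.692)
t=1.500: state=(0.904, -1.096)
t=2.000: state=(0.146, -2.090)
t=2.500: state=(-1.225, -2.892)
t=3.000: state=(-1.994, -0.281)
t=3.500: state=(-1.913, 0.393)
t=4.000: state=(-1.673, 0.554)
t=4.500: state=(-1.354, 0.739)
t=5.000: state=(-0.901, 1.130)
t=5.500: state=(-0.120, 2.152)
t=6.000: state=(1.274, 2.860)
t=6.500: state=(2.004, 0.229)
t=7.000: state=(1.912, -0.400)
t=7.500: state=(1.670, -0.556)
t=7.940: state=(1.393, -0.714)
largest grid value and its neighbours: y(5.860)=3.09373, y(5.870)=3.09580, y(5.880)=3.09523
parabola through these three points peaks at t≈5.873 with y≈3.09591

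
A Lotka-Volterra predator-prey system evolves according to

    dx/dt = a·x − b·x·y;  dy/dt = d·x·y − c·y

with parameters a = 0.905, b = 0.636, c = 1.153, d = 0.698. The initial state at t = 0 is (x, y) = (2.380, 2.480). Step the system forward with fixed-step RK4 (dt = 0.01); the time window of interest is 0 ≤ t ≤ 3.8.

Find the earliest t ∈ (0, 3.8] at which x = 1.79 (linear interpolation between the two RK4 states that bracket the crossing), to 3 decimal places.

t=0.000: state=(2.380, 2.480)
step 1 (dt=0.01): k1=(-1.600, 1.260), k2=(-1.604, 1.250), k3=(-1.604, 1.250), k4=(-1.608, 1.239); state += dt/6·(k1+2k2+2k3+k4)
t=0.010: state=(2.364, 2.492)
t=0.020: state=(2.348, 2.505)
t=0.030: state=(2.332, 2.517)
continuing one RK4 step at a time; state shown every 20 steps (Δt=0.2):
t=0.200: state=(2.052, 2.683)
t=0.360: state=(1.796, 2.766)
next step: t=0.370: state=(1.781, 2.768) — x has crossed 1.79
linear interpolation between t=0.360 (1.79594) and t=0.370 (1.78065) → t≈0.364

t = 0.364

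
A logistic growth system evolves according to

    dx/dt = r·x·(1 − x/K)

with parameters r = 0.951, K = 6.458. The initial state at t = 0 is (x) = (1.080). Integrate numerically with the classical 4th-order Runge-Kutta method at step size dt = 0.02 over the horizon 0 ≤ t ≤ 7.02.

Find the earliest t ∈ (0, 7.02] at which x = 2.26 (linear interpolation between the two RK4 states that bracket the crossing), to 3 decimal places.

t=0.000: state=(1.080)
step 1 (dt=0.02): k1=(0.855), k2=(0.861), k3=(0.861), k4=(0.866); state += dt/6·(k1+2k2+2k3+k4)
t=0.020: state=(1.097)
t=0.040: state=(1.115)
t=0.060: state=(1.132)
continuing one RK4 step at a time; state shown every 25 steps (Δt=0.5):
t=0.500: state=(1.577)
t=1.000: state=(2.209)
t=1.020: state=(2.236)
next step: t=1.040: state=(2.264) — x has crossed 2.26
linear interpolation between t=1.020 (2.23642) and t=1.040 (2.26430) → t≈1.037

t = 1.037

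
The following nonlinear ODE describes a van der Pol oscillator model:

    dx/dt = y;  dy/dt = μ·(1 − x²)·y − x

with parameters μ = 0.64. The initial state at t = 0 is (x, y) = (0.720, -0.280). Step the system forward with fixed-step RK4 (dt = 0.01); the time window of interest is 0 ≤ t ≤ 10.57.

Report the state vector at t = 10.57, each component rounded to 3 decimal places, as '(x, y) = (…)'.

(x, y) = (-0.052, 2.033)

t=0.000: state=(0.720, -0.280)
step 1 (dt=0.01): k1=(-0.280, -0.806), k2=(-0.284, -0.807), k3=(-0.284, -0.806), k4=(-0.288, -0.807); state += dt/6·(k1+2k2+2k3+k4)
t=0.010: state=(0.717, -0.288)
t=0.020: state=(0.714, -0.296)
t=0.030: state=(0.711, -0.304)
continuing one RK4 step at a time; state shown every 50 steps (Δt=0.5):
t=0.500: state=(0.479, -0.686)
t=1.000: state=(0.034, -1.084)
t=1.500: state=(-0.578, -1.303)
t=2.000: state=(-1.168, -0.938)
t=2.500: state=(-1.441, -0.145)
t=3.000: state=(-1.342, 0.504)
t=3.500: state=(-0.962, 1.008)
t=4.000: state=(-0.323, 1.567)
t=4.500: state=(0.600, 2.046)
t=5.000: state=(1.523, 1.385)
t=5.500: state=(1.873, 0.084)
t=6.000: state=(1.720, -0.610)
t=6.500: state=(1.307, -1.031)
t=7.000: state=(0.675, -1.530)
t=7.500: state=(-0.253, -2.174)
t=8.000: state=(-1.358, -1.944)
t=8.500: state=(-1.951, -0.413)
t=9.000: state=(-1.900, 0.480)
t=9.500: state=(-1.547, 0.903)
t=10.000: state=(-0.997, 1.321)
t=10.500: state=(-0.191, 1.937)
t=10.570: state=(-0.052, 2.033)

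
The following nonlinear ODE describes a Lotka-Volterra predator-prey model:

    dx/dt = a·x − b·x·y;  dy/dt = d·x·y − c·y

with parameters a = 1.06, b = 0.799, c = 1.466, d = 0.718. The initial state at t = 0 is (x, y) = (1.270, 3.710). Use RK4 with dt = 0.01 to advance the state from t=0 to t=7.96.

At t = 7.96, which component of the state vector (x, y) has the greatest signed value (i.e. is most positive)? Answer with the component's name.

t=0.000: state=(1.270, 3.710)
step 1 (dt=0.01): k1=(-2.418, -2.056), k2=(-2.385, -2.082), k3=(-2.385, -2.082), k4=(-2.352, -2.108); state += dt/6·(k1+2k2+2k3+k4)
t=0.010: state=(1.246, 3.689)
t=0.020: state=(1.223, 3.668)
t=0.030: state=(1.200, 3.646)
continuing one RK4 step at a time; state shown every 50 steps (Δt=0.5):
t=0.500: state=(0.628, 2.439)
t=1.000: state=(0.501, 1.425)
t=1.500: state=(0.550, 0.823)
t=2.000: state=(0.722, 0.495)
t=2.500: state=(1.046, 0.325)
t=3.000: state=(1.589, 0.249)
t=3.500: state=(2.452, 0.244)
t=4.000: state=(3.720, 0.351)
t=4.500: state=(5.106, 0.831)
t=5.000: state=(4.658, 2.555)
t=5.500: state=(1.957, 3.979)
t=6.000: state=(0.795, 2.991)
t=6.500: state=(0.525, 1.799)
t=7.000: state=(0.513, 1.037)
t=7.500: state=(0.633, 0.610)
t=7.960: state=(0.861, 0.396)
compare at T: x=0.861, y=0.396

largest component: x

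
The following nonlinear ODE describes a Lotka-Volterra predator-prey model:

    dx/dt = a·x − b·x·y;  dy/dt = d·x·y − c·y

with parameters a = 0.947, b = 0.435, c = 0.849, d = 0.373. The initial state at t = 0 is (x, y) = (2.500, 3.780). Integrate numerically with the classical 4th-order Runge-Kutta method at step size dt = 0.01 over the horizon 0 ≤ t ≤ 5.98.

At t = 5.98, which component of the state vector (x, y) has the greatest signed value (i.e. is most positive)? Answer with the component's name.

largest component: x

t=0.000: state=(2.500, 3.780)
step 1 (dt=0.01): k1=(-1.743, 0.316), k2=(-1.739, 0.303), k3=(-1.739, 0.303), k4=(-1.734, 0.291); state += dt/6·(k1+2k2+2k3+k4)
t=0.010: state=(2.483, 3.783)
t=0.020: state=(2.465, 3.786)
t=0.030: state=(2.448, 3.788)
continuing one RK4 step at a time; state shown every 20 steps (Δt=0.2):
t=0.200: state=(2.172, 3.796)
t=0.400: state=(1.891, 3.726)
t=0.600: state=(1.662, 3.588)
t=0.800: state=(1.481, 3.404)
t=1.000: state=(1.344, 3.191)
t=1.200: state=(1.242, 2.964)
t=1.400: state=(1.172, 2.737)
t=1.600: state=(1.127, 2.516)
t=1.800: state=(1.104, 2.307)
t=2.000: state=(1.101, 2.113)
t=2.200: state=(1.116, 1.937)
t=2.400: state=(1.148, 1.778)
t=2.600: state=(1.196, 1.637)
t=2.800: state=(1.260, 1.514)
t=3.000: state=(1.341, 1.407)
t=3.200: state=(1.440, 1.317)
t=3.400: state=(1.557, 1.243)
t=3.600: state=(1.693, 1.184)
t=3.800: state=(1.850, 1.140)
t=4.000: state=(2.027, 1.111)
t=4.200: state=(2.226, 1.099)
t=4.400: state=(2.444, 1.104)
t=4.600: state=(2.681, 1.127)
t=4.800: state=(2.932, 1.173)
t=5.000: state=(3.191, 1.244)
t=5.200: state=(3.446, 1.344)
t=5.400: state=(3.685, 1.480)
t=5.600: state=(3.886, 1.657)
t=5.800: state=(4.028, 1.879)
t=5.980: state=(4.086, 2.119)
compare at T: x=4.086, y=2.119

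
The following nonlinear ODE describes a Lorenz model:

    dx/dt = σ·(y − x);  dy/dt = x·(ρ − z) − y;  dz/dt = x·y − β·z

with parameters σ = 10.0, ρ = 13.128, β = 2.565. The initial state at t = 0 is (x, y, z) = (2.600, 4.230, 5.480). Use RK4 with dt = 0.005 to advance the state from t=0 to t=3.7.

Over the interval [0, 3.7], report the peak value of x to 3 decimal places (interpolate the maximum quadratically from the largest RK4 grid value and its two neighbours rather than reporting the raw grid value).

max x = 8.897

t=0.000: state=(2.600, 4.230, 5.480)
step 1 (dt=0.005): k1=(16.300, 15.655, -3.058), k2=(16.284, 15.948, -2.763), k3=(16.292, 15.945, -2.763), k4=(16.283, 16.235, -2.464); state += dt/6·(k1+2k2+2k3+k4)
t=0.005: state=(2.681, 4.310, 5.466)
t=0.010: state=(2.763, 4.392, 5.455)
t=0.015: state=(2.844, 4.478, 5.448)
continuing one RK4 step at a time; state shown every 40 steps (Δt=0.2):
t=0.200: state=(6.553, 8.896, 8.289)
t=0.400: state=(8.551, 7.185, 16.794)
t=0.600: state=(4.050, 2.254, 14.075)
t=0.800: state=(2.542, 2.606, 9.450)
t=1.000: state=(3.753, 4.880, 7.435)
t=1.200: state=(6.786, 8.371, 10.288)
t=1.400: state=(7.504, 6.294, 15.649)
t=1.600: state=(4.359, 3.169, 13.293)
t=1.800: state=(3.497, 3.725, 9.832)
t=2.000: state=(4.915, 6.025, 9.067)
t=2.200: state=(7.075, 7.704, 12.447)
t=2.400: state=(6.312, 5.156, 14.593)
t=2.600: state=(4.350, 3.827, 12.122)
t=2.800: state=(4.366, 4.840, 10.043)
t=3.000: state=(5.856, 6.704, 10.745)
t=3.200: state=(6.737, 6.555, 13.473)
t=3.400: state=(5.459, 4.683, 13.363)
t=3.600: state=(4.567, 4.517, 11.367)
t=3.700: state=(4.706, 5.019, 10.729)
largest grid value and its neighbours: x(0.345)=8.89264, x(0.350)=8.89688, x(0.355)=8.89402
parabola through these three points peaks at t≈0.350 with x≈8.89692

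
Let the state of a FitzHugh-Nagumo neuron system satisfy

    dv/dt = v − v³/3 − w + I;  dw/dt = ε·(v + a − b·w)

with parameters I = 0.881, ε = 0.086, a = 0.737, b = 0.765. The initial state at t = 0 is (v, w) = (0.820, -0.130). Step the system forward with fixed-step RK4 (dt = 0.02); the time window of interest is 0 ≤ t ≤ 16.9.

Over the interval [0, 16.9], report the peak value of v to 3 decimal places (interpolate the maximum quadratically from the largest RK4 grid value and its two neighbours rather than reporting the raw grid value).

t=0.000: state=(0.820, -0.130)
step 1 (dt=0.02): k1=(1.647, 0.142), k2=(1.651, 0.144), k3=(1.651, 0.144), k4=(1.654, 0.145); state += dt/6·(k1+2k2+2k3+k4)
t=0.020: state=(0.853, -0.127)
t=0.040: state=(0.886, -0.124)
t=0.060: state=(0.919, -0.121)
continuing one RK4 step at a time; state shown every 50 steps (Δt=1):
t=1.000: state=(1.939, 0.066)
t=2.000: state=(1.993, 0.289)
t=3.000: state=(1.927, 0.495)
t=4.000: state=(1.855, 0.682)
t=5.000: state=(1.781, 0.851)
t=6.000: state=(1.707, 1.004)
t=7.000: state=(1.632, 1.140)
t=8.000: state=(1.555, 1.261)
t=9.000: state=(1.475, 1.369)
t=10.000: state=(1.391, 1.462)
t=11.000: state=(1.301, 1.542)
t=12.000: state=(1.201, 1.610)
t=13.000: state=(1.088, 1.664)
t=14.000: state=(0.948, 1.704)
t=15.000: state=(0.757, 1.728)
t=16.000: state=(0.438, 1.731)
t=16.900: state=(-0.162, 1.700)
largest grid value and its neighbours: v(1.540)=2.00694, v(1.560)=2.00701, v(1.580)=2.00699
parabola through these three points peaks at t≈1.565 with v≈2.00701

max v = 2.007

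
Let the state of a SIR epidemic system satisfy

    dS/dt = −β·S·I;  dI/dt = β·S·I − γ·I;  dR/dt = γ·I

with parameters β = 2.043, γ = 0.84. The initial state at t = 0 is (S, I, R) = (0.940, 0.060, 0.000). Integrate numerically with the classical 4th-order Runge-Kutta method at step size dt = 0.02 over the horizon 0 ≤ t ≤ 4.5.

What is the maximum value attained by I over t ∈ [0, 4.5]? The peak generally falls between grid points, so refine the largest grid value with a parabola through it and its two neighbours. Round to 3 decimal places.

max I = 0.249

t=0.000: state=(0.940, 0.060, 0.000)
step 1 (dt=0.02): k1=(-0.115, 0.065, 0.050), k2=(-0.116, 0.065, 0.051), k3=(-0.116, 0.065, 0.051), k4=(-0.117, 0.066, 0.051); state += dt/6·(k1+2k2+2k3+k4)
t=0.020: state=(0.938, 0.061, 0.001)
t=0.040: state=(0.935, 0.063, 0.002)
t=0.060: state=(0.933, 0.064, 0.003)
continuing one RK4 step at a time; state shown every 10 steps (Δt=0.2):
t=0.200: state=(0.915, 0.074, 0.011)
t=0.400: state=(0.884, 0.090, 0.025)
t=0.600: state=(0.849, 0.109, 0.042)
t=0.800: state=(0.809, 0.129, 0.062)
t=1.000: state=(0.764, 0.151, 0.085)
t=1.200: state=(0.715, 0.172, 0.112)
t=1.400: state=(0.664, 0.193, 0.143)
t=1.600: state=(0.611, 0.212, 0.177)
t=1.800: state=(0.558, 0.227, 0.214)
t=2.000: state=(0.507, 0.239, 0.253)
t=2.200: state=(0.459, 0.246, 0.294)
t=2.400: state=(0.415, 0.249, 0.336)
t=2.600: state=(0.375, 0.247, 0.378)
t=2.800: state=(0.339, 0.242, 0.419)
t=3.000: state=(0.308, 0.233, 0.459)
t=3.200: state=(0.281, 0.222, 0.497)
t=3.400: state=(0.257, 0.210, 0.533)
t=3.600: state=(0.236, 0.196, 0.567)
t=3.800: state=(0.219, 0.182, 0.599)
t=4.000: state=(0.204, 0.168, 0.629)
t=4.200: state=(0.191, 0.154, 0.656)
t=4.400: state=(0.180, 0.140, 0.680)
t=4.500: state=(0.175, 0.134, 0.692)
largest grid value and its neighbours: I(2.400)=0.24883, I(2.420)=0.24885, I(2.440)=0.24883
parabola through these three points peaks at t≈2.419 with I≈0.24885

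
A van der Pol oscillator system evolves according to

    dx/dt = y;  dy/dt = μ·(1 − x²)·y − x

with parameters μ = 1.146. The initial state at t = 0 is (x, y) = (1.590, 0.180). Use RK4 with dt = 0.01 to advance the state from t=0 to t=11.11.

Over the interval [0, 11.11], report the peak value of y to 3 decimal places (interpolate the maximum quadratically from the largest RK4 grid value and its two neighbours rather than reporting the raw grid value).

max y = 2.829

t=0.000: state=(1.590, 0.180)
step 1 (dt=0.01): k1=(0.180, -1.905), k2=(0.170, -1.890), k3=(0.171, -1.890), k4=(0.161, -1.875); state += dt/6·(k1+2k2+2k3+k4)
t=0.010: state=(1.592, 0.161)
t=0.020: state=(1.593, 0.143)
t=0.030: state=(1.595, 0.124)
continuing one RK4 step at a time; state shown every 50 steps (Δt=0.5):
t=0.500: state=(1.498, -0.459)
t=1.000: state=(1.173, -0.839)
t=1.500: state=(0.628, -1.404)
t=2.000: state=(-0.327, -2.489)
t=2.500: state=(-1.597, -1.909)
t=3.000: state=(-1.989, 0.029)
t=3.500: state=(-1.828, 0.504)
t=4.000: state=(-1.523, 0.713)
t=4.500: state=(-1.099, 1.018)
t=5.000: state=(-0.445, 1.694)
t=5.500: state=(0.691, 2.799)
t=6.000: state=(1.837, 1.201)
t=6.500: state=(1.989, -0.247)
t=7.000: state=(1.772, -0.562)
t=7.500: state=(1.442, -0.767)
t=8.000: state=(0.980, -1.124)
t=8.500: state=(0.242, -1.938)
t=9.000: state=(-1.007, -2.803)
t=9.500: state=(-1.942, -0.680)
t=10.000: state=(-1.955, 0.355)
t=10.500: state=(-1.707, 0.605)
t=11.000: state=(-1.353, 0.827)
t=11.110: state=(-1.258, 0.894)
largest grid value and its neighbours: y(5.550)=2.82838, y(5.560)=2.82915, y(5.570)=2.82806
parabola through these three points peaks at t≈5.559 with y≈2.82916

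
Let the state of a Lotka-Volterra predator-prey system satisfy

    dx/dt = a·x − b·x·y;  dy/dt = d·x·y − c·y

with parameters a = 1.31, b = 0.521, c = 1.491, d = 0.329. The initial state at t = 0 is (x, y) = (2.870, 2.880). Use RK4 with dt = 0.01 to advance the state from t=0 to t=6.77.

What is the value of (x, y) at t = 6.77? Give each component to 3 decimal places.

t=0.000: state=(2.870, 2.880)
step 1 (dt=0.01): k1=(-0.547, -1.575), k2=(-0.534, -1.573), k3=(-0.534, -1.573), k4=(-0.522, -1.571); state += dt/6·(k1+2k2+2k3+k4)
t=0.010: state=(2.865, 2.864)
t=0.020: state=(2.860, 2.849)
t=0.030: state=(2.855, 2.833)
continuing one RK4 step at a time; state shown every 25 steps (Δt=0.25):
t=0.250: state=(2.806, 2.503)
t=0.500: state=(2.872, 2.176)
t=0.750: state=(3.056, 1.911)
t=1.000: state=(3.351, 1.712)
t=1.250: state=(3.756, 1.579)
t=1.500: state=(4.264, 1.511)
t=1.750: state=(4.863, 1.514)
t=2.000: state=(5.514, 1.598)
t=2.250: state=(6.148, 1.779)
t=2.500: state=(6.645, 2.077)
t=2.750: state=(6.852, 2.499)
t=3.000: state=(6.646, 3.008)
t=3.250: state=(6.031, 3.498)
t=3.500: state=(5.181, 3.824)
t=3.750: state=(4.337, 3.893)
t=4.000: state=(3.657, 3.720)
t=4.250: state=(3.189, 3.391)
t=4.500: state=(2.918, 2.999)
t=4.750: state=(2.810, 2.612)
t=5.000: state=(2.839, 2.268)
t=5.250: state=(2.989, 1.984)
t=5.500: state=(3.251, 1.765)
t=5.750: state=(3.623, 1.612)
t=6.000: state=(4.101, 1.524)
t=6.250: state=(4.675, 1.505)
t=6.500: state=(5.316, 1.564)
t=6.750: state=(5.965, 1.713)
t=6.770: state=(6.015, 1.730)

(x, y) = (6.015, 1.730)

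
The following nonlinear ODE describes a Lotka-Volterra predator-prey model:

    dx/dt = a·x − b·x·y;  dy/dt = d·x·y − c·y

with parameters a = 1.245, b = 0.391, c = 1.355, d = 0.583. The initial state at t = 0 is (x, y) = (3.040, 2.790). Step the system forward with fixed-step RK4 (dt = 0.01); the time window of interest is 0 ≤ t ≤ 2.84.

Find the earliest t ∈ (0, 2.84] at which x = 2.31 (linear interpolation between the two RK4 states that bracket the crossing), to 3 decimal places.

t = 1.372

t=0.000: state=(3.040, 2.790)
step 1 (dt=0.01): k1=(0.468, 1.164), k2=(0.462, 1.171), k3=(0.462, 1.171), k4=(0.455, 1.177); state += dt/6·(k1+2k2+2k3+k4)
t=0.010: state=(3.045, 2.802)
t=0.020: state=(3.049, 2.814)
t=0.030: state=(3.053, 2.825)
continuing one RK4 step at a time; state shown every 10 steps (Δt=0.1):
t=0.100: state=(3.080, 2.912)
t=0.200: state=(3.105, 3.046)
t=0.300: state=(3.113, 3.189)
t=0.400: state=(3.103, 3.338)
t=0.500: state=(3.076, 3.491)
t=0.600: state=(3.030, 3.643)
t=0.700: state=(2.967, 3.789)
t=0.800: state=(2.890, 3.925)
t=0.900: state=(2.801, 4.047)
t=1.000: state=(2.702, 4.149)
t=1.100: state=(2.598, 4.229)
t=1.200: state=(2.491, 4.283)
t=1.300: state=(2.385, 4.312)
t=1.370: state=(2.312, 4.316)
next step: t=1.380: state=(2.302, 4.316) — x has crossed 2.31
linear interpolation between t=1.370 (2.31215) and t=1.380 (2.30194) → t≈1.372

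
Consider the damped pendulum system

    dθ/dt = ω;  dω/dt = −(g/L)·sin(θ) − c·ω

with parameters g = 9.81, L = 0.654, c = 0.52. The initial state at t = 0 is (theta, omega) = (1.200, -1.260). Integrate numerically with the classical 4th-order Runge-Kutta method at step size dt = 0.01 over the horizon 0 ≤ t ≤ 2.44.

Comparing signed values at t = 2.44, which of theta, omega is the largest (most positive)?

t=0.000: state=(1.200, -1.260)
step 1 (dt=0.01): k1=(-1.260, -13.325), k2=(-1.327, -13.256), k3=(-1.326, -13.255), k4=(-1.393, -13.183); state += dt/6·(k1+2k2+2k3+k4)
t=0.010: state=(1.187, -1.393)
t=0.020: state=(1.172, -1.524)
t=0.030: state=(1.156, -1.653)
continuing one RK4 step at a time; state shown every 10 steps (Δt=0.1):
t=0.100: state=(1.010, -2.506)
t=0.200: state=(0.707, -3.488)
t=0.300: state=(0.327, -4.034)
t=0.400: state=(-0.080, -4.005)
t=0.500: state=(-0.455, -3.409)
t=0.600: state=(-0.748, -2.401)
t=0.700: state=(-0.928, -1.183)
t=0.800: state=(-0.983, 0.079)
t=0.900: state=(-0.915, 1.271)
t=1.000: state=(-0.735, 2.286)
t=1.100: state=(-0.467, 3.000)
t=1.200: state=(-0.149, 3.291)
t=1.300: state=(0.175, 3.101)
t=1.400: state=(0.457, 2.483)
t=1.500: state=(0.661, 1.572)
t=1.600: state=(0.767, 0.526)
t=1.700: state=(0.767, -0.524)
t=1.800: state=(0.666, -1.465)
t=1.900: state=(0.481, -2.189)
t=2.000: state=(0.239, -2.594)
t=2.100: state=(-0.025, -2.617)
t=2.200: state=(-0.272, -2.262)
t=2.300: state=(-0.468, -1.612)
t=2.400: state=(-0.588, -0.784)
t=2.440: state=(-0.613, -0.432)
compare at T: theta=-0.613, omega=-0.432

largest component: omega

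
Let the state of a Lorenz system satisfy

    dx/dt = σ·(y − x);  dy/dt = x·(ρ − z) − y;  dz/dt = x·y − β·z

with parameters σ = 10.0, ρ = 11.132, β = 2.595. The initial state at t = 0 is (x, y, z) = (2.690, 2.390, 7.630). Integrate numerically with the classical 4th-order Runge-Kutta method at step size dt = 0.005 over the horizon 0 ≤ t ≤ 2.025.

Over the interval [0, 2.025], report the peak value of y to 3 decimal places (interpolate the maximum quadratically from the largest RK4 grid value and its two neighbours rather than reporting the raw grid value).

t=0.000: state=(2.690, 2.390, 7.630)
step 1 (dt=0.005): k1=(-3.000, 7.030, -13.371), k2=(-2.749, 7.076, -13.255), k3=(-2.754, 7.078, -13.254), k4=(-2.508, 7.124, -13.137); state += dt/6·(k1+2k2+2k3+k4)
t=0.005: state=(2.676, 2.425, 7.564)
t=0.010: state=(2.665, 2.461, 7.499)
t=0.015: state=(2.656, 2.498, 7.435)
continuing one RK4 step at a time; state shown every 20 steps (Δt=0.1):
t=0.100: state=(2.788, 3.209, 6.547)
t=0.200: state=(3.451, 4.339, 6.084)
t=0.300: state=(4.533, 5.785, 6.486)
t=0.400: state=(5.860, 7.180, 8.027)
t=0.500: state=(6.938, 7.637, 10.495)
t=0.600: state=(7.051, 6.550, 12.587)
t=0.700: state=(6.079, 4.784, 12.996)
t=0.800: state=(4.775, 3.586, 11.977)
t=0.900: state=(3.844, 3.196, 10.485)
t=1.000: state=(3.471, 3.357, 9.118)
t=1.100: state=(3.577, 3.885, 8.143)
t=1.200: state=(4.057, 4.692, 7.720)
t=1.300: state=(4.809, 5.649, 7.986)
t=1.400: state=(5.654, 6.449, 8.987)
t=1.500: state=(6.268, 6.639, 10.436)
t=1.600: state=(6.314, 6.031, 11.617)
t=1.700: state=(5.773, 5.042, 11.916)
t=1.800: state=(5.006, 4.271, 11.376)
t=1.900: state=(4.402, 3.955, 10.449)
t=2.000: state=(4.134, 4.044, 9.542)
t=2.025: state=(4.122, 4.116, 9.350)
largest grid value and its neighbours: y(0.475)=7.66384, y(0.480)=7.66680, y(0.485)=7.66558
parabola through these three points peaks at t≈0.481 with y≈7.66689

max y = 7.667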